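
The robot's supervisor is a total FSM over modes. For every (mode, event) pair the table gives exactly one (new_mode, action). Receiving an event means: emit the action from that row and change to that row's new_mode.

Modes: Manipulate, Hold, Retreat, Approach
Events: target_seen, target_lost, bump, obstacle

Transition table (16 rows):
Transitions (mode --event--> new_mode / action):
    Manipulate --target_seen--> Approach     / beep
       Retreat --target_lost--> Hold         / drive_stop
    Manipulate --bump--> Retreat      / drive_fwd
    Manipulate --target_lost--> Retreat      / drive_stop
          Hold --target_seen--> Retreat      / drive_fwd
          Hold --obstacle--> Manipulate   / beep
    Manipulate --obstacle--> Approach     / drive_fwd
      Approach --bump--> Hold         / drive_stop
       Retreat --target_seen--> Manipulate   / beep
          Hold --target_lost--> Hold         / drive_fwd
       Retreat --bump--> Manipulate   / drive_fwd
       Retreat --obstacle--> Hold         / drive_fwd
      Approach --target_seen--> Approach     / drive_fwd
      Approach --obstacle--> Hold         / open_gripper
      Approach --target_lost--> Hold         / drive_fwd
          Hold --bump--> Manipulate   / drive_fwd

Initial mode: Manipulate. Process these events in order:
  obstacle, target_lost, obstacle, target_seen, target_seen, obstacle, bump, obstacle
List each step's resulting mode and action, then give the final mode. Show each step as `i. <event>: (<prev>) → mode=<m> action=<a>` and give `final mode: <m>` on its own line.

final mode: Approach

1. obstacle: (Manipulate) → mode=Approach action=drive_fwd
2. target_lost: (Approach) → mode=Hold action=drive_fwd
3. obstacle: (Hold) → mode=Manipulate action=beep
4. target_seen: (Manipulate) → mode=Approach action=beep
5. target_seen: (Approach) → mode=Approach action=drive_fwd
6. obstacle: (Approach) → mode=Hold action=open_gripper
7. bump: (Hold) → mode=Manipulate action=drive_fwd
8. obstacle: (Manipulate) → mode=Approach action=drive_fwd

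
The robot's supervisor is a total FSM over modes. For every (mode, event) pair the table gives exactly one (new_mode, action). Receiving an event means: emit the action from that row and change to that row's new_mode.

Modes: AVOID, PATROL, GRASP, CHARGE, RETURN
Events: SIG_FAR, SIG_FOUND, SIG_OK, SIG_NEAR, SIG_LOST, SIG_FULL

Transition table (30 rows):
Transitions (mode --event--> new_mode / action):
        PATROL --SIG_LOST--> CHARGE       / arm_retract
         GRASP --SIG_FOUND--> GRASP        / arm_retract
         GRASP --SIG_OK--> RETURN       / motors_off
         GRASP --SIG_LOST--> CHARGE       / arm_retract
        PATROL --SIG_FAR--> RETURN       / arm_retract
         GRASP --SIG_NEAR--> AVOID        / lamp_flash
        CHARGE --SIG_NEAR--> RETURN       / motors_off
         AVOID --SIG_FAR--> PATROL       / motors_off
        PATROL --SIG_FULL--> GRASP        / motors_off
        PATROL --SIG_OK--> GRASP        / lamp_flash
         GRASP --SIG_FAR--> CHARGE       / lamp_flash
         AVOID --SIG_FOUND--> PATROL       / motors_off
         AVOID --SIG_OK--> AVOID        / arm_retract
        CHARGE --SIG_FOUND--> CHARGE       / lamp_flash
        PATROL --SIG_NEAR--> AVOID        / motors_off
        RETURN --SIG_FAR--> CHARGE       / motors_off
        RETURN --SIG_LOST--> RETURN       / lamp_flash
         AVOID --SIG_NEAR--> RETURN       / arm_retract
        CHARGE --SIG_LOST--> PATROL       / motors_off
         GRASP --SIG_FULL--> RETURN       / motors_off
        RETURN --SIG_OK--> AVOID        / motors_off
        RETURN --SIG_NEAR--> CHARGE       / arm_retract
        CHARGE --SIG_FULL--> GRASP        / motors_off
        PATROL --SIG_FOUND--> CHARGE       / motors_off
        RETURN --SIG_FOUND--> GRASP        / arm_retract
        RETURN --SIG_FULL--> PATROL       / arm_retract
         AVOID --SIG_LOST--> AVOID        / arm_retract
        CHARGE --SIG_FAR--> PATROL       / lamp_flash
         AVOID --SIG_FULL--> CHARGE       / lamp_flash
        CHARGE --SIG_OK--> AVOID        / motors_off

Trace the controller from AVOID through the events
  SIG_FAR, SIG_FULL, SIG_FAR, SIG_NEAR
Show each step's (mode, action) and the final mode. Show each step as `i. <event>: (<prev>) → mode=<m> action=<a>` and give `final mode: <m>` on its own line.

final mode: RETURN

1. SIG_FAR: (AVOID) → mode=PATROL action=motors_off
2. SIG_FULL: (PATROL) → mode=GRASP action=motors_off
3. SIG_FAR: (GRASP) → mode=CHARGE action=lamp_flash
4. SIG_NEAR: (CHARGE) → mode=RETURN action=motors_off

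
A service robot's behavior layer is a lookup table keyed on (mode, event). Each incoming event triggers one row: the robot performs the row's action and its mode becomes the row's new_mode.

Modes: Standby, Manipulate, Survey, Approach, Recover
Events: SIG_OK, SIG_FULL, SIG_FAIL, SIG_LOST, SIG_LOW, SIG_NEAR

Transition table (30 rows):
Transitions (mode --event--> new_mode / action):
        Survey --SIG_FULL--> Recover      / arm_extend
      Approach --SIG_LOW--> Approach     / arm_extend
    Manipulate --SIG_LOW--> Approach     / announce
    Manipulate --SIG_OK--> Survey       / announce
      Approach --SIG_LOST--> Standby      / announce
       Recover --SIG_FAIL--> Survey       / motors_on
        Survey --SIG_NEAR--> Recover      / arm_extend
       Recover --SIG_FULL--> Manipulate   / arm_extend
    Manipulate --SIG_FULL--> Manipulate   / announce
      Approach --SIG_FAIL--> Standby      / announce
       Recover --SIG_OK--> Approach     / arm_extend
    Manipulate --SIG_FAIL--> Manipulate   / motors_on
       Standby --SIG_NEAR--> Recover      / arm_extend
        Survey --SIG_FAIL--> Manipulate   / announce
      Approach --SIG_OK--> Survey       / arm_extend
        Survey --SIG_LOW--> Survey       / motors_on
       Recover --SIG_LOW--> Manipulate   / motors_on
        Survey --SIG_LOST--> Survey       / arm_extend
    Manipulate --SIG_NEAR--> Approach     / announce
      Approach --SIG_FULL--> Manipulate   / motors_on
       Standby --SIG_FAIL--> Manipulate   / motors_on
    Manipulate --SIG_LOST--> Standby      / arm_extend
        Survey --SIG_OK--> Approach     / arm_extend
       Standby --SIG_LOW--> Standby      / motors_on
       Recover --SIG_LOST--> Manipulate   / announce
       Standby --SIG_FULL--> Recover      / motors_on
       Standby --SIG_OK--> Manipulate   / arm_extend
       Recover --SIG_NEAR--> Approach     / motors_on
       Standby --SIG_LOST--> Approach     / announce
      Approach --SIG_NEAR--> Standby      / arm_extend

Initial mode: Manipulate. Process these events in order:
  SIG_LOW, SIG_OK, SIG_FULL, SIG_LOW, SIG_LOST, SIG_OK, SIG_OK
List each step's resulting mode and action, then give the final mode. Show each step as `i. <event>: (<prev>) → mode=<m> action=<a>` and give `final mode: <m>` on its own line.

final mode: Survey

1. SIG_LOW: (Manipulate) → mode=Approach action=announce
2. SIG_OK: (Approach) → mode=Survey action=arm_extend
3. SIG_FULL: (Survey) → mode=Recover action=arm_extend
4. SIG_LOW: (Recover) → mode=Manipulate action=motors_on
5. SIG_LOST: (Manipulate) → mode=Standby action=arm_extend
6. SIG_OK: (Standby) → mode=Manipulate action=arm_extend
7. SIG_OK: (Manipulate) → mode=Survey action=announce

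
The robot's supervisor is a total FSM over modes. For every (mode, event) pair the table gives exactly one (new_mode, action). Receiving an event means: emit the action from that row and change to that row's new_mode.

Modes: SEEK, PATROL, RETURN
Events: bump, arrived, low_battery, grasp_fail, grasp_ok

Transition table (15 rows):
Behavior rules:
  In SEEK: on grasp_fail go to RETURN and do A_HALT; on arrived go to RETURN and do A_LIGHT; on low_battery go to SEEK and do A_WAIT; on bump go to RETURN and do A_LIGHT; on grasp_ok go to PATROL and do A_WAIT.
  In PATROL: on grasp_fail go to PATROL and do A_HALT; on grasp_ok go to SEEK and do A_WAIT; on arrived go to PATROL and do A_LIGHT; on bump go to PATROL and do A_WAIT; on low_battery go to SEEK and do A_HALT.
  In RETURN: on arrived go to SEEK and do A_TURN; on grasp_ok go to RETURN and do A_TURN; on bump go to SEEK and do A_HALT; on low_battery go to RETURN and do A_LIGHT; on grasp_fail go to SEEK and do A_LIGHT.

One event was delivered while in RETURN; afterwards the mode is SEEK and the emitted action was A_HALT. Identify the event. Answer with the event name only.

bump

try bump: (RETURN, bump) → (SEEK, A_HALT)  ← matches
try arrived: (RETURN, arrived) → (SEEK, A_TURN)
try low_battery: (RETURN, low_battery) → (RETURN, A_LIGHT)
try grasp_fail: (RETURN, grasp_fail) → (SEEK, A_LIGHT)
try grasp_ok: (RETURN, grasp_ok) → (RETURN, A_TURN)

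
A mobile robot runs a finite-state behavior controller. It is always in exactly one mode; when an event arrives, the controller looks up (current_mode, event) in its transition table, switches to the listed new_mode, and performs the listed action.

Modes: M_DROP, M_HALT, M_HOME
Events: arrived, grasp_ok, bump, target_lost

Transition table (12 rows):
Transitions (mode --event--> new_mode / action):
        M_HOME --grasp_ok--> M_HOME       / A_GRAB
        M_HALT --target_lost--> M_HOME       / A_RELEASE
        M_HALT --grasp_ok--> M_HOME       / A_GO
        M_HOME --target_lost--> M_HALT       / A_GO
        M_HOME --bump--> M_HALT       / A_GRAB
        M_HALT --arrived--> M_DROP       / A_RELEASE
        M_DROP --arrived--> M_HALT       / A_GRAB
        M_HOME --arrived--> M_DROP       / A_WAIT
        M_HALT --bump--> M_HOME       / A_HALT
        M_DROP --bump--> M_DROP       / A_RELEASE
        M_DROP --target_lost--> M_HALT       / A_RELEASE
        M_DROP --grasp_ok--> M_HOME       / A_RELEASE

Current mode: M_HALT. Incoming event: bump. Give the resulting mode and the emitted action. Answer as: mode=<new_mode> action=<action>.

mode=M_HOME action=A_HALT

current mode = M_HALT; filter table to that mode:
  (M_HALT, target_lost) → (M_HOME, A_RELEASE)
  (M_HALT, grasp_ok) → (M_HOME, A_GO)
  (M_HALT, arrived) → (M_DROP, A_RELEASE)
  (M_HALT, bump) → (M_HOME, A_HALT)  ← event matches
event = bump selects (M_HOME, A_HALT)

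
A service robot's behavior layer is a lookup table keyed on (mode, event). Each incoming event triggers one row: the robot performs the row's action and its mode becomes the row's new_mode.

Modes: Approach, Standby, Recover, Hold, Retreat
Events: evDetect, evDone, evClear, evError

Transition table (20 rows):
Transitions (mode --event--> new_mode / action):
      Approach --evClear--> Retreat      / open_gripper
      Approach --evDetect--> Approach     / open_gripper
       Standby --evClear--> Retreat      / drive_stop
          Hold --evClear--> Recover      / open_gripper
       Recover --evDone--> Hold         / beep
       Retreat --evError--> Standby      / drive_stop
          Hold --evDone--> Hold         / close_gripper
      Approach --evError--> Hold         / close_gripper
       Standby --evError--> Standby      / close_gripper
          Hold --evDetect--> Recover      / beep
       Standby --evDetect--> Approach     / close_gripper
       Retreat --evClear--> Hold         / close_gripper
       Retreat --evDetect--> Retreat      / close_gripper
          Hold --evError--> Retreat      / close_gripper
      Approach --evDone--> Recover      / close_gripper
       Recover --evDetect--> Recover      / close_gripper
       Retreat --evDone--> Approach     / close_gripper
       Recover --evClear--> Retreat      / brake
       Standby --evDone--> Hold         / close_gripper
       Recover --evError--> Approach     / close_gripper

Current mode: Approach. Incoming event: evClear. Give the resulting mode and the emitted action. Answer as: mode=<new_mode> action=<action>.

current mode = Approach; filter table to that mode:
  (Approach, evClear) → (Retreat, open_gripper)  ← event matches
  (Approach, evDetect) → (Approach, open_gripper)
  (Approach, evError) → (Hold, close_gripper)
  (Approach, evDone) → (Recover, close_gripper)
event = evClear selects (Retreat, open_gripper)

mode=Retreat action=open_gripper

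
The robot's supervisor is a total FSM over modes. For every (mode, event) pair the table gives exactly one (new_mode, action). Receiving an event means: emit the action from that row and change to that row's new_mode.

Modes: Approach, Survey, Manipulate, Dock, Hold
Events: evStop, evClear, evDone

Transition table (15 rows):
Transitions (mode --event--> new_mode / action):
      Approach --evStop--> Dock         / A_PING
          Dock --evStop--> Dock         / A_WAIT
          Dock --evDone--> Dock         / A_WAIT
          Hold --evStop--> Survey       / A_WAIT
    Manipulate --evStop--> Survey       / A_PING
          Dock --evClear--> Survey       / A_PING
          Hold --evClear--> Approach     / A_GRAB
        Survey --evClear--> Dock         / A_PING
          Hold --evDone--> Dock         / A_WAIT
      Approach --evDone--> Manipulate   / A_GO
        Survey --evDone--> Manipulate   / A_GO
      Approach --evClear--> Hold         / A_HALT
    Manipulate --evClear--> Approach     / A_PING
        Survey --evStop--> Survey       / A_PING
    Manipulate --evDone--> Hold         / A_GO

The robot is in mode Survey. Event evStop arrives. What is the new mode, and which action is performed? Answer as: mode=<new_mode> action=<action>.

mode=Survey action=A_PING

current mode = Survey; filter table to that mode:
  (Survey, evClear) → (Dock, A_PING)
  (Survey, evDone) → (Manipulate, A_GO)
  (Survey, evStop) → (Survey, A_PING)  ← event matches
event = evStop selects (Survey, A_PING)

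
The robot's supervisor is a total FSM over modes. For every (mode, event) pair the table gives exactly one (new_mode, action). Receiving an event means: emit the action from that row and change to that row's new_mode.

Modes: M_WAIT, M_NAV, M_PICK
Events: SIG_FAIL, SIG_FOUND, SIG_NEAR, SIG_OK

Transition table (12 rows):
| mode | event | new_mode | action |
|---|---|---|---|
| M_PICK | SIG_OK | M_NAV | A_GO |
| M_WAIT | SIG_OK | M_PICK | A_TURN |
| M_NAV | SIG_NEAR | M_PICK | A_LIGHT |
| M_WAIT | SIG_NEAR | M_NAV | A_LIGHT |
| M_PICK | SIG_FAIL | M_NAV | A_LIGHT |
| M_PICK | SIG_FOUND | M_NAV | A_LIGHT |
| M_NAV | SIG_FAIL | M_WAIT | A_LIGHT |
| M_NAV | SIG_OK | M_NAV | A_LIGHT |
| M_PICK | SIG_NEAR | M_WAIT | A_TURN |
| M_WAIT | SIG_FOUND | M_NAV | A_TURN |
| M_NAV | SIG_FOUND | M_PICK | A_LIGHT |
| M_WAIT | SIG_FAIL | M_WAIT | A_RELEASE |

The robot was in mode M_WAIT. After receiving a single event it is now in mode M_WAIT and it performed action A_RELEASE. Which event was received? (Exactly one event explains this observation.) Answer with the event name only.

SIG_FAIL

try SIG_FAIL: (M_WAIT, SIG_FAIL) → (M_WAIT, A_RELEASE)  ← matches
try SIG_FOUND: (M_WAIT, SIG_FOUND) → (M_NAV, A_TURN)
try SIG_NEAR: (M_WAIT, SIG_NEAR) → (M_NAV, A_LIGHT)
try SIG_OK: (M_WAIT, SIG_OK) → (M_PICK, A_TURN)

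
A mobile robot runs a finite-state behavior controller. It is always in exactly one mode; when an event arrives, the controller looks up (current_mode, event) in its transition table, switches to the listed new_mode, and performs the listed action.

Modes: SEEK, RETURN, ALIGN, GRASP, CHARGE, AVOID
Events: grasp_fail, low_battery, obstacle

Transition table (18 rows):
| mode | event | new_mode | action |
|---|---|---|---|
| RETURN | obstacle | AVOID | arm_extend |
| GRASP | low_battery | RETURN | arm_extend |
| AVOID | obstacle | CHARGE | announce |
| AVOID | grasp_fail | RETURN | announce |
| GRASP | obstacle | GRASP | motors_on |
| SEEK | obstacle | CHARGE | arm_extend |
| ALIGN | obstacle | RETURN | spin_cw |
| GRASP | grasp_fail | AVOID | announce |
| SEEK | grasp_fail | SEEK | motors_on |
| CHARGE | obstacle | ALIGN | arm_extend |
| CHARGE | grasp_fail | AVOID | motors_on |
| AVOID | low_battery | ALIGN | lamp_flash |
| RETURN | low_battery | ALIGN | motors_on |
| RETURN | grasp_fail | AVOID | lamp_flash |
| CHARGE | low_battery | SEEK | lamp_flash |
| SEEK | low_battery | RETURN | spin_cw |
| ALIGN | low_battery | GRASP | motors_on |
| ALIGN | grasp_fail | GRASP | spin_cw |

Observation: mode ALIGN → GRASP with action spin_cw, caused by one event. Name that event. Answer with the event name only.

try grasp_fail: (ALIGN, grasp_fail) → (GRASP, spin_cw)  ← matches
try low_battery: (ALIGN, low_battery) → (GRASP, motors_on)
try obstacle: (ALIGN, obstacle) → (RETURN, spin_cw)

grasp_fail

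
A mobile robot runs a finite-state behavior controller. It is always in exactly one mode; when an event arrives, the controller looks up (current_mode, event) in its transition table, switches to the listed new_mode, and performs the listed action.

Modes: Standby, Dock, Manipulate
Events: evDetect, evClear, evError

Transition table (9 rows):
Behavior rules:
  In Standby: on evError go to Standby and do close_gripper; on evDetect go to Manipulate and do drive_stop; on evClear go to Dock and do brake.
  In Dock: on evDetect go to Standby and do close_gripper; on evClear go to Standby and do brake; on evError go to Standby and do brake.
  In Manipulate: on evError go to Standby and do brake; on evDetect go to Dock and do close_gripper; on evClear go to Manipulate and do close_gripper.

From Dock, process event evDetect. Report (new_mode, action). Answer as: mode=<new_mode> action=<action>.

current mode = Dock; filter table to that mode:
  (Dock, evDetect) → (Standby, close_gripper)  ← event matches
  (Dock, evClear) → (Standby, brake)
  (Dock, evError) → (Standby, brake)
event = evDetect selects (Standby, close_gripper)

mode=Standby action=close_gripper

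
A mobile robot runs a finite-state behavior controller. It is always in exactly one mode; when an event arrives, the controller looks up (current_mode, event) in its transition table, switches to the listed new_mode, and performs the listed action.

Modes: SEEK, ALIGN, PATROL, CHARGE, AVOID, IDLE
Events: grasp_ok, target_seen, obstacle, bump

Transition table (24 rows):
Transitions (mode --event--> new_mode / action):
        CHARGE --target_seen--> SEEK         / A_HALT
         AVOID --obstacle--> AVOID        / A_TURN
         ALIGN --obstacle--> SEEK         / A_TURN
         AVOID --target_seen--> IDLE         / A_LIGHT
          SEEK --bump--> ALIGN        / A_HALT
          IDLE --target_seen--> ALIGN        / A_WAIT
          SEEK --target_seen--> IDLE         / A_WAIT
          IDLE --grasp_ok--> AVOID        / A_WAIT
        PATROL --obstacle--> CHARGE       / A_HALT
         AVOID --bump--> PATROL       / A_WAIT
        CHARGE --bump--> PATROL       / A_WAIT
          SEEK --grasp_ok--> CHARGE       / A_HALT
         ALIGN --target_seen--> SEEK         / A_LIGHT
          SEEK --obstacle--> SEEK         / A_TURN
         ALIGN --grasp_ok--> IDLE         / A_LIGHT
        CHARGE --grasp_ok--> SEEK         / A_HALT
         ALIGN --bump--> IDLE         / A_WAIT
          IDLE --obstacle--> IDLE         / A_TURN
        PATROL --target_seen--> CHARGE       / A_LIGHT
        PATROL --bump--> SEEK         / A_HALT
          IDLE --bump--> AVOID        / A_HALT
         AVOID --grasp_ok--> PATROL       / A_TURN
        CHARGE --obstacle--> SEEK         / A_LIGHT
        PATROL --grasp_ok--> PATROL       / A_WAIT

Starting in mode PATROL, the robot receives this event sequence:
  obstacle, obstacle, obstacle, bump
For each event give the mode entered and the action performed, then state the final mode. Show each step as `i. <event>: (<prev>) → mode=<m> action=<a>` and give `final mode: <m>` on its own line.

1. obstacle: (PATROL) → mode=CHARGE action=A_HALT
2. obstacle: (CHARGE) → mode=SEEK action=A_LIGHT
3. obstacle: (SEEK) → mode=SEEK action=A_TURN
4. bump: (SEEK) → mode=ALIGN action=A_HALT

final mode: ALIGN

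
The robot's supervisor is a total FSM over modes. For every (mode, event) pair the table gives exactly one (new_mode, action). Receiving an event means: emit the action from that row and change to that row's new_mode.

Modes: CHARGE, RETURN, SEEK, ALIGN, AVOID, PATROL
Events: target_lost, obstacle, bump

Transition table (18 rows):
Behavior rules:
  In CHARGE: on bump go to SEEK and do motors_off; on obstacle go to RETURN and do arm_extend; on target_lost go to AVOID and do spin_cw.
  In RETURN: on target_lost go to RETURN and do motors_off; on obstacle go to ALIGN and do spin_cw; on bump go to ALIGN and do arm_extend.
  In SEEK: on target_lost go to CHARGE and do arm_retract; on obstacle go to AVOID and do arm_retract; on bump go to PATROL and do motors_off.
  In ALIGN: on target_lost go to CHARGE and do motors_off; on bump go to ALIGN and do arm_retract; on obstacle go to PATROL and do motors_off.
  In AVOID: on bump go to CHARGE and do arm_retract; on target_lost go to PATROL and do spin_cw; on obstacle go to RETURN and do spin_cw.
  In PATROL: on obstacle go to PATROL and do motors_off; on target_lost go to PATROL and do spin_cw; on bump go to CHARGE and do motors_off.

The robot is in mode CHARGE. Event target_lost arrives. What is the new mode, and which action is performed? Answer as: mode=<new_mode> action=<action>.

mode=AVOID action=spin_cw

current mode = CHARGE; filter table to that mode:
  (CHARGE, bump) → (SEEK, motors_off)
  (CHARGE, obstacle) → (RETURN, arm_extend)
  (CHARGE, target_lost) → (AVOID, spin_cw)  ← event matches
event = target_lost selects (AVOID, spin_cw)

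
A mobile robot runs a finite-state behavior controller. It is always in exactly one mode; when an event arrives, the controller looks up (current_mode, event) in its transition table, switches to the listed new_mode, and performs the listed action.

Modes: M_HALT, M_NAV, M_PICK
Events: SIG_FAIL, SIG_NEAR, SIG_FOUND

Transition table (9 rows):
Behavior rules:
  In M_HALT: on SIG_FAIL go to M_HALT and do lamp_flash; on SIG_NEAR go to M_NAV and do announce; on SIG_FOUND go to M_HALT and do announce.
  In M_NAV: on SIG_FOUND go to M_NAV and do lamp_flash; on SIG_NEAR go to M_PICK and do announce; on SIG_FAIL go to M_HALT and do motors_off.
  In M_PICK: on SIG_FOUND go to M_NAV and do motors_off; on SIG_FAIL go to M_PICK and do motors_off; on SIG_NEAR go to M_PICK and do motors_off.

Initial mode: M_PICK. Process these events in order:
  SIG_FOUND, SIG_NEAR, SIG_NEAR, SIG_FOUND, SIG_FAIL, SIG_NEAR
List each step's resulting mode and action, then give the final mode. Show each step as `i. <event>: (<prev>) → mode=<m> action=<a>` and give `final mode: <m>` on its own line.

final mode: M_NAV

1. SIG_FOUND: (M_PICK) → mode=M_NAV action=motors_off
2. SIG_NEAR: (M_NAV) → mode=M_PICK action=announce
3. SIG_NEAR: (M_PICK) → mode=M_PICK action=motors_off
4. SIG_FOUND: (M_PICK) → mode=M_NAV action=motors_off
5. SIG_FAIL: (M_NAV) → mode=M_HALT action=motors_off
6. SIG_NEAR: (M_HALT) → mode=M_NAV action=announce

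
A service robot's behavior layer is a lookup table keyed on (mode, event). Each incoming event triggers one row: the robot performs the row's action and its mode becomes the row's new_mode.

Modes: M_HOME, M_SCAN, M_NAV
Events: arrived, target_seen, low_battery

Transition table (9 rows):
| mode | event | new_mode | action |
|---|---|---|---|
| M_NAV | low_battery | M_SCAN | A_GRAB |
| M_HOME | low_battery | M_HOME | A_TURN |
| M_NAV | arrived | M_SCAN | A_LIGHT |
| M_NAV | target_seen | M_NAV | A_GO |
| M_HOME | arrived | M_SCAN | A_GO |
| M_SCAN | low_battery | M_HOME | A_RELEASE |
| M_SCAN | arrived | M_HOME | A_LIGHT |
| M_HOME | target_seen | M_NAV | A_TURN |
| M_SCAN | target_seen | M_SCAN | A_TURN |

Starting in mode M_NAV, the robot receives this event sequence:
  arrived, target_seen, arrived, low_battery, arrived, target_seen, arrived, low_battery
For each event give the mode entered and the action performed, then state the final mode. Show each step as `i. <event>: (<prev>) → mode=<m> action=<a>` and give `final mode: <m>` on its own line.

1. arrived: (M_NAV) → mode=M_SCAN action=A_LIGHT
2. target_seen: (M_SCAN) → mode=M_SCAN action=A_TURN
3. arrived: (M_SCAN) → mode=M_HOME action=A_LIGHT
4. low_battery: (M_HOME) → mode=M_HOME action=A_TURN
5. arrived: (M_HOME) → mode=M_SCAN action=A_GO
6. target_seen: (M_SCAN) → mode=M_SCAN action=A_TURN
7. arrived: (M_SCAN) → mode=M_HOME action=A_LIGHT
8. low_battery: (M_HOME) → mode=M_HOME action=A_TURN

final mode: M_HOME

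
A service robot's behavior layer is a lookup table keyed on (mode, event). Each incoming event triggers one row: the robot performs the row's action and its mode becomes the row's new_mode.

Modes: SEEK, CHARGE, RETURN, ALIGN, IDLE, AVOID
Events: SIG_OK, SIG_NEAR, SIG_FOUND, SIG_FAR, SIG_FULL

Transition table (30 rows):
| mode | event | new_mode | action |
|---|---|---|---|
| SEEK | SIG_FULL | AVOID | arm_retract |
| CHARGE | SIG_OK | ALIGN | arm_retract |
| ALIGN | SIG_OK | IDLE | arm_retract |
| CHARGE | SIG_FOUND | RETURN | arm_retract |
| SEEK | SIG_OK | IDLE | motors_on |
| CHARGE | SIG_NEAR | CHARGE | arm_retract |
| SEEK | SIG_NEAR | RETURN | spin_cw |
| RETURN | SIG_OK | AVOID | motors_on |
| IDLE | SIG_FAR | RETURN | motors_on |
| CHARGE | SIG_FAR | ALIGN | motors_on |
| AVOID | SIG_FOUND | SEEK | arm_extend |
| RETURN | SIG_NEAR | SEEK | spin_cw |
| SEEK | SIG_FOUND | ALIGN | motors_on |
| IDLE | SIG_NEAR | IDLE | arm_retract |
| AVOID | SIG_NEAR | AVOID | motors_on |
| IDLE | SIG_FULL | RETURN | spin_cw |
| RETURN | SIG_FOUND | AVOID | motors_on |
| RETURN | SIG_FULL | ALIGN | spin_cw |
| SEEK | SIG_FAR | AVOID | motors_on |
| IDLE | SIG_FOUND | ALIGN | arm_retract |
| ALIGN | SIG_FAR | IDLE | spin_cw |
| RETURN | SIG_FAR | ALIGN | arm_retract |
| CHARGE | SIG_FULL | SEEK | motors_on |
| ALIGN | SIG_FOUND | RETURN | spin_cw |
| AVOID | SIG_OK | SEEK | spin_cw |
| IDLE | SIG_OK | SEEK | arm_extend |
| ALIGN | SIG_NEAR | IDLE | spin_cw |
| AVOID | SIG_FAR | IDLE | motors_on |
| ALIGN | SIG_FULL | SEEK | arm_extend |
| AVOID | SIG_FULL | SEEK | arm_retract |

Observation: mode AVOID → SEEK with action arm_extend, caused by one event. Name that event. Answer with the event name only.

SIG_FOUND

try SIG_OK: (AVOID, SIG_OK) → (SEEK, spin_cw)
try SIG_NEAR: (AVOID, SIG_NEAR) → (AVOID, motors_on)
try SIG_FOUND: (AVOID, SIG_FOUND) → (SEEK, arm_extend)  ← matches
try SIG_FAR: (AVOID, SIG_FAR) → (IDLE, motors_on)
try SIG_FULL: (AVOID, SIG_FULL) → (SEEK, arm_retract)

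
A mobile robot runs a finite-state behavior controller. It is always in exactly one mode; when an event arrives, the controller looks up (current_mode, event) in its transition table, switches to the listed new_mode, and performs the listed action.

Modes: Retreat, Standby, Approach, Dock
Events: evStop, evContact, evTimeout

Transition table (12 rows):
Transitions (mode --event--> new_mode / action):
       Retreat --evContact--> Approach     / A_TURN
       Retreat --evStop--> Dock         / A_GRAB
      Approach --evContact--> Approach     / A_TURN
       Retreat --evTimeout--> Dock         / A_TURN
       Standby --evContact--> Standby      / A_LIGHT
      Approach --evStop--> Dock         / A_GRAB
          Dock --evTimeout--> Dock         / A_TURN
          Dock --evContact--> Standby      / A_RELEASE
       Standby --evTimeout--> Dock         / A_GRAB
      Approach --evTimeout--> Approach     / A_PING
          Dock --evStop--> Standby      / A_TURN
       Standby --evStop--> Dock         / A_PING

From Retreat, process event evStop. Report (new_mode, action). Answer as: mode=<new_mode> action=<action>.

current mode = Retreat; filter table to that mode:
  (Retreat, evContact) → (Approach, A_TURN)
  (Retreat, evStop) → (Dock, A_GRAB)  ← event matches
  (Retreat, evTimeout) → (Dock, A_TURN)
event = evStop selects (Dock, A_GRAB)

mode=Dock action=A_GRAB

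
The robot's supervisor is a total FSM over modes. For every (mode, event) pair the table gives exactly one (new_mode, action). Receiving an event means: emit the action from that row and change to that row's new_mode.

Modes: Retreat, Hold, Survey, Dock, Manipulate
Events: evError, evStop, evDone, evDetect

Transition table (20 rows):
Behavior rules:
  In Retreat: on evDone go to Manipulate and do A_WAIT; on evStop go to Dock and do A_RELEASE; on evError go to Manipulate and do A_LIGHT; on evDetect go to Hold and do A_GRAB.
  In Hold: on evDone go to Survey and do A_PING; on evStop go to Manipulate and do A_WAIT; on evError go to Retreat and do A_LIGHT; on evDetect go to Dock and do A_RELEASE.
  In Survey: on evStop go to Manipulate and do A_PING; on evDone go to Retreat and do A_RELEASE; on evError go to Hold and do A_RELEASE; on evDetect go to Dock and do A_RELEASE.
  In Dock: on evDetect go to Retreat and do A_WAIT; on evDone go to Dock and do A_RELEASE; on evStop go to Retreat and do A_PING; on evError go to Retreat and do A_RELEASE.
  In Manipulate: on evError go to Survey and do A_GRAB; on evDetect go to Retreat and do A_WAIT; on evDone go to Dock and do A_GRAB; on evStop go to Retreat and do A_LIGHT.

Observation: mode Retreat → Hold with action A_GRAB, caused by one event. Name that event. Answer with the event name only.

evDetect

try evError: (Retreat, evError) → (Manipulate, A_LIGHT)
try evStop: (Retreat, evStop) → (Dock, A_RELEASE)
try evDone: (Retreat, evDone) → (Manipulate, A_WAIT)
try evDetect: (Retreat, evDetect) → (Hold, A_GRAB)  ← matches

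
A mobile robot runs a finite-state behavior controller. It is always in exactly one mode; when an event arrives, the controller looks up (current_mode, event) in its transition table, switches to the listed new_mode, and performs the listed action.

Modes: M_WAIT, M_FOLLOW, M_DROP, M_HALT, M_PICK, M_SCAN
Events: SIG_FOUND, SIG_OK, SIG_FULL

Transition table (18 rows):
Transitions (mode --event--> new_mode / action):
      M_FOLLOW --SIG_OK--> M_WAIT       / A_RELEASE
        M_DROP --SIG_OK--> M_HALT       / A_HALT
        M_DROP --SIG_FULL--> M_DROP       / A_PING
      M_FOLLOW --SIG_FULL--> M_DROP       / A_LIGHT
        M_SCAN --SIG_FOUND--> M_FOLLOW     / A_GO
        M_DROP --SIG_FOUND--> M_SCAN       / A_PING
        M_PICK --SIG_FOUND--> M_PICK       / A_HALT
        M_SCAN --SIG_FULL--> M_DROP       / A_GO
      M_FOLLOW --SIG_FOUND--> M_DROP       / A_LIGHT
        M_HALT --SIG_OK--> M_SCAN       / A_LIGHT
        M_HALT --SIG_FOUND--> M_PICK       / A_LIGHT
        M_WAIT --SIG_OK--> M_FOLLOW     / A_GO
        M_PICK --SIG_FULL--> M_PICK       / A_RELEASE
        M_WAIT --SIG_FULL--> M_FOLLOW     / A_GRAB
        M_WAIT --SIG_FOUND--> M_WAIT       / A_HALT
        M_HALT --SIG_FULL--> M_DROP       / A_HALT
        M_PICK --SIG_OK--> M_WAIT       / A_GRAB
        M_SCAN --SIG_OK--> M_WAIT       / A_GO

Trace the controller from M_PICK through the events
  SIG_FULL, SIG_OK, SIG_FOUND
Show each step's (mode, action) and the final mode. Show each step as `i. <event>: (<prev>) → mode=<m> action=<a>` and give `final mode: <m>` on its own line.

1. SIG_FULL: (M_PICK) → mode=M_PICK action=A_RELEASE
2. SIG_OK: (M_PICK) → mode=M_WAIT action=A_GRAB
3. SIG_FOUND: (M_WAIT) → mode=M_WAIT action=A_HALT

final mode: M_WAIT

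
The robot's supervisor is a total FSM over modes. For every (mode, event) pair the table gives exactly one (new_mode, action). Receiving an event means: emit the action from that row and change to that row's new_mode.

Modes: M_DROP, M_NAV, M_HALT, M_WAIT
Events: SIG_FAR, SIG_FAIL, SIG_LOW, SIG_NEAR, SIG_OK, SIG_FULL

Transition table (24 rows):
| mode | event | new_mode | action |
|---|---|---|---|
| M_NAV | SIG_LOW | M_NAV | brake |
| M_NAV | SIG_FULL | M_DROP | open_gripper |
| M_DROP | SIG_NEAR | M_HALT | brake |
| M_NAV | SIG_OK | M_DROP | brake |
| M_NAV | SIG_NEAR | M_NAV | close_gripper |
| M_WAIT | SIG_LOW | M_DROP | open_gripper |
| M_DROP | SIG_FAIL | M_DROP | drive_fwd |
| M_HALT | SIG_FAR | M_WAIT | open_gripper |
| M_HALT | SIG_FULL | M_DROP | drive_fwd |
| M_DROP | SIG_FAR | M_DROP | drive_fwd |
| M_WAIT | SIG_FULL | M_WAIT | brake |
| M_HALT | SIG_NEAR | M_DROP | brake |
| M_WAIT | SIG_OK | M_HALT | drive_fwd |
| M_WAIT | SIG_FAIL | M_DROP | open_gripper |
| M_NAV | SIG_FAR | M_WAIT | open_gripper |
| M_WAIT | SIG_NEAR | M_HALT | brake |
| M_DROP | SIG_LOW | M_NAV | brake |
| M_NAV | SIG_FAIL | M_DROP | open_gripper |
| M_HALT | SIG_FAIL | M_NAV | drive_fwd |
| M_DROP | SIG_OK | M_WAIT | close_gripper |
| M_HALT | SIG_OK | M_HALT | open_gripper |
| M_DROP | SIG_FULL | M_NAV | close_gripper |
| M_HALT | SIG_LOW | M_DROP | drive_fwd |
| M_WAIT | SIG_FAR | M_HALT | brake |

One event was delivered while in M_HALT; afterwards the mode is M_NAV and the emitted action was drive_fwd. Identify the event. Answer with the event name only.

SIG_FAIL

try SIG_FAR: (M_HALT, SIG_FAR) → (M_WAIT, open_gripper)
try SIG_FAIL: (M_HALT, SIG_FAIL) → (M_NAV, drive_fwd)  ← matches
try SIG_LOW: (M_HALT, SIG_LOW) → (M_DROP, drive_fwd)
try SIG_NEAR: (M_HALT, SIG_NEAR) → (M_DROP, brake)
try SIG_OK: (M_HALT, SIG_OK) → (M_HALT, open_gripper)
try SIG_FULL: (M_HALT, SIG_FULL) → (M_DROP, drive_fwd)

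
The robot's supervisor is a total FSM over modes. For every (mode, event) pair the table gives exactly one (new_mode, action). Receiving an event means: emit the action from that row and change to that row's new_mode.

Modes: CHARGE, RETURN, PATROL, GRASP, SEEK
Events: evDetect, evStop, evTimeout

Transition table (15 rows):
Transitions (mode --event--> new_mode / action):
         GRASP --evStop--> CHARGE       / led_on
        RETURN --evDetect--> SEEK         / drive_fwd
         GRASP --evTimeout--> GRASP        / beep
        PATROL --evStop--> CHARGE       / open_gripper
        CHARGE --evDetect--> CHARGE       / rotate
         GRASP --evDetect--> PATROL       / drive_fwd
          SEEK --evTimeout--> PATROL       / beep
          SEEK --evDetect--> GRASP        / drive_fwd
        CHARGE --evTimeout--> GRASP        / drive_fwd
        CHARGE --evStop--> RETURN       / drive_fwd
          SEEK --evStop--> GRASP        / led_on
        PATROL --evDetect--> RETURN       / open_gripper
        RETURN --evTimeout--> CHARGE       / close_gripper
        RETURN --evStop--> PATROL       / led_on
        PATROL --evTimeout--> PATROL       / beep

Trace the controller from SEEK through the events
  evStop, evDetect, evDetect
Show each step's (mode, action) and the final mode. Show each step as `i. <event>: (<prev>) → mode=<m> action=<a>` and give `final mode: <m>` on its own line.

final mode: RETURN

1. evStop: (SEEK) → mode=GRASP action=led_on
2. evDetect: (GRASP) → mode=PATROL action=drive_fwd
3. evDetect: (PATROL) → mode=RETURN action=open_gripper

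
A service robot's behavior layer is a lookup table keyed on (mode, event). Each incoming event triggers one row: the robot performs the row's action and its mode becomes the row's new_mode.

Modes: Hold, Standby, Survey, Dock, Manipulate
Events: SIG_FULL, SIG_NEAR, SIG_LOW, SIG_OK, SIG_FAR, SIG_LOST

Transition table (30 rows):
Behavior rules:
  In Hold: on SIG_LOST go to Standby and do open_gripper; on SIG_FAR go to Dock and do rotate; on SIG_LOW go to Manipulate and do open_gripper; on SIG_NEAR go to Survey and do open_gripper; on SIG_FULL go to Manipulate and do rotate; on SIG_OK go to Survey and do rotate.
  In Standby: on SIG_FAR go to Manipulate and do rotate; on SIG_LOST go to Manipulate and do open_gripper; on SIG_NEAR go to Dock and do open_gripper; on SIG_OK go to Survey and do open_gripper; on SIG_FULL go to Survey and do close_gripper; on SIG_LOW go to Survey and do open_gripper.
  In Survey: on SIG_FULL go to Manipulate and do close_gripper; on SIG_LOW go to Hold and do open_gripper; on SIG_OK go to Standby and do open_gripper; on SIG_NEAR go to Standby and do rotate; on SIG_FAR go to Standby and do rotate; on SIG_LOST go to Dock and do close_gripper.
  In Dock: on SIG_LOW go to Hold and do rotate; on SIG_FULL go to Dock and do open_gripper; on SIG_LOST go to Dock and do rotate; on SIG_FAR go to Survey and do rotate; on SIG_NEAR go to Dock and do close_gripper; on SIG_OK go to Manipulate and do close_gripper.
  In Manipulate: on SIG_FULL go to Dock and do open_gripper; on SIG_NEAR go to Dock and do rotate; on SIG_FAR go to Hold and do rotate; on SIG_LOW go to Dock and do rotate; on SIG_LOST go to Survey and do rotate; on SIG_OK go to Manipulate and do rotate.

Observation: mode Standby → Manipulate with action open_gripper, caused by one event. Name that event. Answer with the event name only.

try SIG_FULL: (Standby, SIG_FULL) → (Survey, close_gripper)
try SIG_NEAR: (Standby, SIG_NEAR) → (Dock, open_gripper)
try SIG_LOW: (Standby, SIG_LOW) → (Survey, open_gripper)
try SIG_OK: (Standby, SIG_OK) → (Survey, open_gripper)
try SIG_FAR: (Standby, SIG_FAR) → (Manipulate, rotate)
try SIG_LOST: (Standby, SIG_LOST) → (Manipulate, open_gripper)  ← matches

SIG_LOST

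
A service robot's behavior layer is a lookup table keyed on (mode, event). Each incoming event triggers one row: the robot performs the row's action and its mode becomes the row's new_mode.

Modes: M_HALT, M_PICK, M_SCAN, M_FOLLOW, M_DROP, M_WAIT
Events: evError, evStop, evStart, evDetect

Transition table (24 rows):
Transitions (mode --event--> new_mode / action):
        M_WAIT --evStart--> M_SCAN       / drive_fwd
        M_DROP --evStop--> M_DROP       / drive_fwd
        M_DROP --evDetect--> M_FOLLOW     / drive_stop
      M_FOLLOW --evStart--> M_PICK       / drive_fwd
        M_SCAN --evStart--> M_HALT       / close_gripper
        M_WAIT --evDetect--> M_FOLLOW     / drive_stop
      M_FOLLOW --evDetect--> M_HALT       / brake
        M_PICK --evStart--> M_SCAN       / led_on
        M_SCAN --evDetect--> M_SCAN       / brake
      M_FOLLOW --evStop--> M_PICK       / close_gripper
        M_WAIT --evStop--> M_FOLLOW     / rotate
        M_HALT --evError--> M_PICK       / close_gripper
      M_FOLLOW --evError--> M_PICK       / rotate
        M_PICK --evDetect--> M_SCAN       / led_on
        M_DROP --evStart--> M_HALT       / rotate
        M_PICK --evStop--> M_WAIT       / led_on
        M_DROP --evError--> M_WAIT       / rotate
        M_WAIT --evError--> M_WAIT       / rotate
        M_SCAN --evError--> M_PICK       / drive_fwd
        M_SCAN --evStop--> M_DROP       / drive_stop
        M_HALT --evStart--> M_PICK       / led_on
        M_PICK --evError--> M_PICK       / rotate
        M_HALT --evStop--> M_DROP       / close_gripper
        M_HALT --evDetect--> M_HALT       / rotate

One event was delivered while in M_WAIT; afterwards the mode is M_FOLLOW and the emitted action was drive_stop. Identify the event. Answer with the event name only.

evDetect

try evError: (M_WAIT, evError) → (M_WAIT, rotate)
try evStop: (M_WAIT, evStop) → (M_FOLLOW, rotate)
try evStart: (M_WAIT, evStart) → (M_SCAN, drive_fwd)
try evDetect: (M_WAIT, evDetect) → (M_FOLLOW, drive_stop)  ← matches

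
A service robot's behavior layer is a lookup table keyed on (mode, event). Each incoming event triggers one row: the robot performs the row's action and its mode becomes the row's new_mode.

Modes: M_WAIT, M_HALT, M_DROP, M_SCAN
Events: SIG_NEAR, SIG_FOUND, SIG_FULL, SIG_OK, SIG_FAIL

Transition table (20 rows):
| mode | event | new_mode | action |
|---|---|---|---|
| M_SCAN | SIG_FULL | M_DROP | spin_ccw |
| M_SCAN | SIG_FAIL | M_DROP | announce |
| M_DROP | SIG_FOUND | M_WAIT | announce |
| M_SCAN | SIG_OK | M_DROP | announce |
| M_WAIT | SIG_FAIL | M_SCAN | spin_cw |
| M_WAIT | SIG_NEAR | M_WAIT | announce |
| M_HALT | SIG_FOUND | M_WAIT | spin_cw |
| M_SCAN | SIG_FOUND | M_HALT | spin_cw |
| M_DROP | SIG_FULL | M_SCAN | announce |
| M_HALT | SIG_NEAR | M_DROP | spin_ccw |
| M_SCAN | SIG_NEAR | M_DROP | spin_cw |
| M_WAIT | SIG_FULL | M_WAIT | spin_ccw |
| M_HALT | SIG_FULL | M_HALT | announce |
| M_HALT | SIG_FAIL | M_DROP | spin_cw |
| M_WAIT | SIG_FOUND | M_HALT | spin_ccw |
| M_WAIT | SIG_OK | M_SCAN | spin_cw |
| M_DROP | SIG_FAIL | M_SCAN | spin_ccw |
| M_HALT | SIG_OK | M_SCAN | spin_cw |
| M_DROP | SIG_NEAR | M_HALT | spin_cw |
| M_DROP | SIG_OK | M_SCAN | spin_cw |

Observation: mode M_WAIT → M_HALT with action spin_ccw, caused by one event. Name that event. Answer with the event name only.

SIG_FOUND

try SIG_NEAR: (M_WAIT, SIG_NEAR) → (M_WAIT, announce)
try SIG_FOUND: (M_WAIT, SIG_FOUND) → (M_HALT, spin_ccw)  ← matches
try SIG_FULL: (M_WAIT, SIG_FULL) → (M_WAIT, spin_ccw)
try SIG_OK: (M_WAIT, SIG_OK) → (M_SCAN, spin_cw)
try SIG_FAIL: (M_WAIT, SIG_FAIL) → (M_SCAN, spin_cw)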